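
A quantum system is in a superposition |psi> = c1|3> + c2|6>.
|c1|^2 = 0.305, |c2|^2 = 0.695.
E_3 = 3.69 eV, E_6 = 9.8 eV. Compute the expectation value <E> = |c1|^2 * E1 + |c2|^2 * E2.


<E> = |c1|^2 * E1 + |c2|^2 * E2
= 0.305 * 3.69 + 0.695 * 9.8
= 1.1255 + 6.811
= 7.9364 eV

7.9364


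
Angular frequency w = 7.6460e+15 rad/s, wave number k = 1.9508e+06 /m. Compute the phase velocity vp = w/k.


vp = w / k
= 7.6460e+15 / 1.9508e+06
= 3.9194e+09 m/s

3.9194e+09


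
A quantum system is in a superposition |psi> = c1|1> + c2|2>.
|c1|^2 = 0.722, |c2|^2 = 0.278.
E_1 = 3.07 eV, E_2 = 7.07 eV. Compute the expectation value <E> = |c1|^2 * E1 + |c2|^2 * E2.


<E> = |c1|^2 * E1 + |c2|^2 * E2
= 0.722 * 3.07 + 0.278 * 7.07
= 2.2165 + 1.9655
= 4.182 eV

4.182


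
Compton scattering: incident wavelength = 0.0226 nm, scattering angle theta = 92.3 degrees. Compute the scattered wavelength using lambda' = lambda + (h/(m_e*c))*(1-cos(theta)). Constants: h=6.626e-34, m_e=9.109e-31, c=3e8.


Compton wavelength: h/(m_e*c) = 2.4247e-12 m
d_lambda = 2.4247e-12 * (1 - cos(92.3 deg))
= 2.4247e-12 * 1.040132
= 2.5220e-12 m = 0.002522 nm
lambda' = 0.0226 + 0.002522
= 0.025122 nm

0.025122


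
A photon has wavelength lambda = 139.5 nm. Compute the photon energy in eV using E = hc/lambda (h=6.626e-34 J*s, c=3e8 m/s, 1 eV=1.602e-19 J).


E = hc / lambda
= (6.626e-34)(3e8) / (139.5e-9)
= 1.9878e-25 / 1.3950e-07
= 1.4249e-18 J
Converting to eV: 1.4249e-18 / 1.602e-19
= 8.8948 eV

8.8948


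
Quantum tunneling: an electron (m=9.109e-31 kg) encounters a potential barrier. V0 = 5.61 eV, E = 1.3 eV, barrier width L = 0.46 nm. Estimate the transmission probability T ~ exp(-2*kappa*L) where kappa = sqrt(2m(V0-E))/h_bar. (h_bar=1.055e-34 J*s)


V0 - E = 4.31 eV = 6.9046e-19 J
kappa = sqrt(2 * m * (V0-E)) / h_bar
= sqrt(2 * 9.109e-31 * 6.9046e-19) / 1.055e-34
= 1.0631e+10 /m
2*kappa*L = 2 * 1.0631e+10 * 0.46e-9
= 9.7804
T = exp(-9.7804) = 5.655046e-05

5.655046e-05


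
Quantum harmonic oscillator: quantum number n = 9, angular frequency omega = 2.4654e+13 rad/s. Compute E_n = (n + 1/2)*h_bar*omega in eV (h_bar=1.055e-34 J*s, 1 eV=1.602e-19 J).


E = (n + 1/2) * h_bar * omega
= (9 + 0.5) * 1.055e-34 * 2.4654e+13
= 9.5 * 2.6010e-21
= 2.4709e-20 J
= 0.1542 eV

0.1542


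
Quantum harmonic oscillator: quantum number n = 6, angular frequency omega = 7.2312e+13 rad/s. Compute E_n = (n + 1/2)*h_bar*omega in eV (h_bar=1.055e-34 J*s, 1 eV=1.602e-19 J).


E = (n + 1/2) * h_bar * omega
= (6 + 0.5) * 1.055e-34 * 7.2312e+13
= 6.5 * 7.6289e-21
= 4.9588e-20 J
= 0.3095 eV

0.3095


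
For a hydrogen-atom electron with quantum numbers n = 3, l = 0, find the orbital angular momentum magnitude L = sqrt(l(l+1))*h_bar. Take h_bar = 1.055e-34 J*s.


L = sqrt(l*(l+1)) * h_bar
= sqrt(0 * 1) * 1.055e-34
= sqrt(0) * 1.055e-34
= 0.0 * 1.055e-34
= 0.0000e+00 J*s

0.0000e+00


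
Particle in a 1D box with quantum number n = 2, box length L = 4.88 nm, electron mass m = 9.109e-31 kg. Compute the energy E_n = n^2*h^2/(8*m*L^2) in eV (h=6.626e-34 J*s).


E = n^2 * h^2 / (8 * m * L^2)
= 2^2 * (6.626e-34)^2 / (8 * 9.109e-31 * (4.88e-9)^2)
= 4 * 4.3904e-67 / (8 * 9.109e-31 * 2.3814e-17)
= 1.0120e-20 J
= 0.0632 eV

0.0632


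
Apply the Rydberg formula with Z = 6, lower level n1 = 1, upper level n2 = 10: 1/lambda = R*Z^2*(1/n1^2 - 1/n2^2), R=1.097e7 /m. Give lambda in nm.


1/lambda = R * Z^2 * (1/n1^2 - 1/n2^2)
= 1.097e7 * 6^2 * (1/1^2 - 1/10^2)
= 1.097e7 * 36 * (1.0 - 0.01)
= 3.9097e+08 /m
lambda = 1 / 3.9097e+08
= 2.5577 nm

2.5577


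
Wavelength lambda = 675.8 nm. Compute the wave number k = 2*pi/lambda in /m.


k = 2 * pi / lambda
= 6.2832 / (675.8e-9)
= 6.2832 / 6.7580e-07
= 9.2974e+06 /m

9.2974e+06


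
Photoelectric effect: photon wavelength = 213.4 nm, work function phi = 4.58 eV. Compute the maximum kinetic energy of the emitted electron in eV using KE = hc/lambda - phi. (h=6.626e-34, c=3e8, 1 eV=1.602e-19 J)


E_photon = hc / lambda
= (6.626e-34)(3e8) / (213.4e-9)
= 9.3149e-19 J
= 5.8145 eV
KE = E_photon - phi
= 5.8145 - 4.58
= 1.2345 eV

1.2345


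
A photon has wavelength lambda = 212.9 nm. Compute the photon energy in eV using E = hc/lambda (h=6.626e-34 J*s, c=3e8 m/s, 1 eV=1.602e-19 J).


E = hc / lambda
= (6.626e-34)(3e8) / (212.9e-9)
= 1.9878e-25 / 2.1290e-07
= 9.3368e-19 J
Converting to eV: 9.3368e-19 / 1.602e-19
= 5.8282 eV

5.8282


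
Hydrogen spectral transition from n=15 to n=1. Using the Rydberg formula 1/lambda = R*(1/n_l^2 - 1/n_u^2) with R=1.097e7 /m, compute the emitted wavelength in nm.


1/lambda = R * (1/n_l^2 - 1/n_u^2)
= 1.097e7 * (1/1^2 - 1/15^2)
= 1.097e7 * (1.0 - 0.004444)
= 1.097e7 * 0.995556
= 1.0921e+07 /m
lambda = 1 / 1.0921e+07 = 91.5647 nm

91.5647


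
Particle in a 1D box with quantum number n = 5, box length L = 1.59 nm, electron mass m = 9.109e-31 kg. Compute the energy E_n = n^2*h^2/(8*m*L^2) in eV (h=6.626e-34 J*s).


E = n^2 * h^2 / (8 * m * L^2)
= 5^2 * (6.626e-34)^2 / (8 * 9.109e-31 * (1.59e-9)^2)
= 25 * 4.3904e-67 / (8 * 9.109e-31 * 2.5281e-18)
= 5.9578e-19 J
= 3.719 eV

3.719


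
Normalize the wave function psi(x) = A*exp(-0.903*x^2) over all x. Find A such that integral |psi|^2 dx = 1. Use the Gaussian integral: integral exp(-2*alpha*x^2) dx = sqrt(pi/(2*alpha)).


integral |psi|^2 dx = A^2 * sqrt(pi/(2*alpha)) = 1
A^2 = sqrt(2*alpha/pi)
= sqrt(2 * 0.903 / pi)
= 0.7582
A = sqrt(0.7582)
= 0.8707

0.8707


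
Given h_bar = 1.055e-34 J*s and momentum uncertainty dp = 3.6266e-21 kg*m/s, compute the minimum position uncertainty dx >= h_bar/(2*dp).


dx = h_bar / (2 * dp)
= 1.055e-34 / (2 * 3.6266e-21)
= 1.055e-34 / 7.2532e-21
= 1.4545e-14 m

1.4545e-14


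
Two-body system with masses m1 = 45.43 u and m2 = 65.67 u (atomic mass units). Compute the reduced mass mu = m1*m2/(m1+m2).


mu = m1 * m2 / (m1 + m2)
= 45.43 * 65.67 / (45.43 + 65.67)
= 2983.3881 / 111.1
= 26.8532 u

26.8532


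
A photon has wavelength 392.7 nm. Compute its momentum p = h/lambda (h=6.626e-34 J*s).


p = h / lambda
= 6.626e-34 / (392.7e-9)
= 6.626e-34 / 3.9270e-07
= 1.6873e-27 kg*m/s

1.6873e-27


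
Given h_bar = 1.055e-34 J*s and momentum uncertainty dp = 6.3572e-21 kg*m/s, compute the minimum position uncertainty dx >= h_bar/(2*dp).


dx = h_bar / (2 * dp)
= 1.055e-34 / (2 * 6.3572e-21)
= 1.055e-34 / 1.2714e-20
= 8.2977e-15 m

8.2977e-15


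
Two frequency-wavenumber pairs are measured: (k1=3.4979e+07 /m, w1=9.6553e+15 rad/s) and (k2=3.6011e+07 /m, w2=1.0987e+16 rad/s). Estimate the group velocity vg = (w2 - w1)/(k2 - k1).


vg = (w2 - w1) / (k2 - k1)
= (1.0987e+16 - 9.6553e+15) / (3.6011e+07 - 3.4979e+07)
= 1.3317e+15 / 1.0320e+06
= 1.2904e+09 m/s

1.2904e+09


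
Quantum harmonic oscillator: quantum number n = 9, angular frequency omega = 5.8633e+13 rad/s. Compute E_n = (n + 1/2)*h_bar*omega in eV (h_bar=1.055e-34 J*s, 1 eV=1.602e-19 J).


E = (n + 1/2) * h_bar * omega
= (9 + 0.5) * 1.055e-34 * 5.8633e+13
= 9.5 * 6.1858e-21
= 5.8765e-20 J
= 0.3668 eV

0.3668


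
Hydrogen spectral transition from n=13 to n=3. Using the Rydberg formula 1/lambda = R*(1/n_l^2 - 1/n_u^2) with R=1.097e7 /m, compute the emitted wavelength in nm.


1/lambda = R * (1/n_l^2 - 1/n_u^2)
= 1.097e7 * (1/3^2 - 1/13^2)
= 1.097e7 * (0.111111 - 0.005917)
= 1.097e7 * 0.105194
= 1.1540e+06 /m
lambda = 1 / 1.1540e+06 = 866.5679 nm

866.5679


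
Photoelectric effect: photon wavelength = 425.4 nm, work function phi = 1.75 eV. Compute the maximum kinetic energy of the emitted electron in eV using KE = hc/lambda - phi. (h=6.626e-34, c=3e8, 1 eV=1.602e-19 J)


E_photon = hc / lambda
= (6.626e-34)(3e8) / (425.4e-9)
= 4.6728e-19 J
= 2.9168 eV
KE = E_photon - phi
= 2.9168 - 1.75
= 1.1668 eV

1.1668


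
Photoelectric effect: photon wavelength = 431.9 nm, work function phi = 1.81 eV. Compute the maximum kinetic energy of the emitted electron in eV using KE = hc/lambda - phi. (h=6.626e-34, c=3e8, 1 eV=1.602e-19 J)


E_photon = hc / lambda
= (6.626e-34)(3e8) / (431.9e-9)
= 4.6025e-19 J
= 2.8729 eV
KE = E_photon - phi
= 2.8729 - 1.81
= 1.0629 eV

1.0629


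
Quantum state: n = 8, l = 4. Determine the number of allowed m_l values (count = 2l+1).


m_l ranges from -l to +l in integer steps
So m_l goes from -4 to +4
Count = 2l + 1 = 2*4 + 1
= 9

9


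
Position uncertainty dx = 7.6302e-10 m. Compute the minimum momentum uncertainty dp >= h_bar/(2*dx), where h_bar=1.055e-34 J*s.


dp = h_bar / (2 * dx)
= 1.055e-34 / (2 * 7.6302e-10)
= 1.055e-34 / 1.5260e-09
= 6.9133e-26 kg*m/s

6.9133e-26


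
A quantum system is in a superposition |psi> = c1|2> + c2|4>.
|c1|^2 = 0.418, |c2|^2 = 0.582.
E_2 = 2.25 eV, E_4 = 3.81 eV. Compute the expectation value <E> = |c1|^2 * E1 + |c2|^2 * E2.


<E> = |c1|^2 * E1 + |c2|^2 * E2
= 0.418 * 2.25 + 0.582 * 3.81
= 0.9405 + 2.2174
= 3.1579 eV

3.1579


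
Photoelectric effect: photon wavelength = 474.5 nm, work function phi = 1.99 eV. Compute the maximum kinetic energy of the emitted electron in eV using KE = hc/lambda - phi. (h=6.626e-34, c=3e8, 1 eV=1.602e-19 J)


E_photon = hc / lambda
= (6.626e-34)(3e8) / (474.5e-9)
= 4.1893e-19 J
= 2.615 eV
KE = E_photon - phi
= 2.615 - 1.99
= 0.625 eV

0.625


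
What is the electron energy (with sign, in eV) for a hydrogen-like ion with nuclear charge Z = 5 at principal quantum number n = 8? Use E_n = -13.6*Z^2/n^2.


E_n = -13.6 * Z^2 / n^2
= -13.6 * 5^2 / 8^2
= -13.6 * 25 / 64
= -5.3125 eV

-5.3125


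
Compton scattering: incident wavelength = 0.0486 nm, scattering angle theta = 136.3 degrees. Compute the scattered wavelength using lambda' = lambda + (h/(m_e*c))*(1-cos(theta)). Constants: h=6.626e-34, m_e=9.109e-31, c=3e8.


Compton wavelength: h/(m_e*c) = 2.4247e-12 m
d_lambda = 2.4247e-12 * (1 - cos(136.3 deg))
= 2.4247e-12 * 1.722967
= 4.1777e-12 m = 0.004178 nm
lambda' = 0.0486 + 0.004178
= 0.052778 nm

0.052778


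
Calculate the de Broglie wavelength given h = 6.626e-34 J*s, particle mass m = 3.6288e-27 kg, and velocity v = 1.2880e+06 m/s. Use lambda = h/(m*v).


lambda = h / (m * v)
= 6.626e-34 / (3.6288e-27 * 1.2880e+06)
= 6.626e-34 / 4.6739e-21
= 1.4177e-13 m

1.4177e-13


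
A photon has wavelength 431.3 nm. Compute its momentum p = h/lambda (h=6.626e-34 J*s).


p = h / lambda
= 6.626e-34 / (431.3e-9)
= 6.626e-34 / 4.3130e-07
= 1.5363e-27 kg*m/s

1.5363e-27


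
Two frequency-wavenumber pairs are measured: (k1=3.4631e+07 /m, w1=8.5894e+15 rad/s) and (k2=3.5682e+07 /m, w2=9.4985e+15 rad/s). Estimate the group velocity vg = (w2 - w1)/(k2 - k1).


vg = (w2 - w1) / (k2 - k1)
= (9.4985e+15 - 8.5894e+15) / (3.5682e+07 - 3.4631e+07)
= 9.0910e+14 / 1.0510e+06
= 8.6499e+08 m/s

8.6499e+08


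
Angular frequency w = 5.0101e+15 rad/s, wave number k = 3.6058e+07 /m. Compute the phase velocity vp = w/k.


vp = w / k
= 5.0101e+15 / 3.6058e+07
= 1.3895e+08 m/s

1.3895e+08


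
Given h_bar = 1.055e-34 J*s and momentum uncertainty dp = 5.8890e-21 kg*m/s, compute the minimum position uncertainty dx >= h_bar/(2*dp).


dx = h_bar / (2 * dp)
= 1.055e-34 / (2 * 5.8890e-21)
= 1.055e-34 / 1.1778e-20
= 8.9574e-15 m

8.9574e-15


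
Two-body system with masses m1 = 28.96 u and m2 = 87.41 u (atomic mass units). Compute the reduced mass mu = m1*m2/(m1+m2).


mu = m1 * m2 / (m1 + m2)
= 28.96 * 87.41 / (28.96 + 87.41)
= 2531.3936 / 116.37
= 21.753 u

21.753


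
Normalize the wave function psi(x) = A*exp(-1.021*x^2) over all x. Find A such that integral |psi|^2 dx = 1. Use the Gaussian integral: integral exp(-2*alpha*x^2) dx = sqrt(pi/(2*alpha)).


integral |psi|^2 dx = A^2 * sqrt(pi/(2*alpha)) = 1
A^2 = sqrt(2*alpha/pi)
= sqrt(2 * 1.021 / pi)
= 0.806219
A = sqrt(0.806219)
= 0.8979

0.8979


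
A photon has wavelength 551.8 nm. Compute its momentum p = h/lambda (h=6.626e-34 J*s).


p = h / lambda
= 6.626e-34 / (551.8e-9)
= 6.626e-34 / 5.5180e-07
= 1.2008e-27 kg*m/s

1.2008e-27


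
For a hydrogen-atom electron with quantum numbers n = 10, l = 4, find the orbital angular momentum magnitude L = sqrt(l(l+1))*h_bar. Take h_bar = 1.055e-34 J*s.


L = sqrt(l*(l+1)) * h_bar
= sqrt(4 * 5) * 1.055e-34
= sqrt(20) * 1.055e-34
= 4.4721 * 1.055e-34
= 4.7181e-34 J*s

4.7181e-34


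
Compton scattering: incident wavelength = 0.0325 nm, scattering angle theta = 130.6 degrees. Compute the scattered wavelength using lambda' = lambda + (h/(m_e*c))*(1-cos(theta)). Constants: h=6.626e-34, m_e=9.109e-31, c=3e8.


Compton wavelength: h/(m_e*c) = 2.4247e-12 m
d_lambda = 2.4247e-12 * (1 - cos(130.6 deg))
= 2.4247e-12 * 1.650774
= 4.0026e-12 m = 0.004003 nm
lambda' = 0.0325 + 0.004003
= 0.036503 nm

0.036503


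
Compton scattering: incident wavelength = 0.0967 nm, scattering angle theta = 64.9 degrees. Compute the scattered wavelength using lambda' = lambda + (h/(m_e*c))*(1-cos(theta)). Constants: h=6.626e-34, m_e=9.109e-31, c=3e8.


Compton wavelength: h/(m_e*c) = 2.4247e-12 m
d_lambda = 2.4247e-12 * (1 - cos(64.9 deg))
= 2.4247e-12 * 0.575801
= 1.3961e-12 m = 0.001396 nm
lambda' = 0.0967 + 0.001396
= 0.098096 nm

0.098096


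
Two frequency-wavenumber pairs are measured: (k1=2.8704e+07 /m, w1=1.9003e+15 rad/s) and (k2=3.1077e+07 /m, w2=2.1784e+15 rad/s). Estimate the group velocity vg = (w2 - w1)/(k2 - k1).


vg = (w2 - w1) / (k2 - k1)
= (2.1784e+15 - 1.9003e+15) / (3.1077e+07 - 2.8704e+07)
= 2.7810e+14 / 2.3730e+06
= 1.1719e+08 m/s

1.1719e+08


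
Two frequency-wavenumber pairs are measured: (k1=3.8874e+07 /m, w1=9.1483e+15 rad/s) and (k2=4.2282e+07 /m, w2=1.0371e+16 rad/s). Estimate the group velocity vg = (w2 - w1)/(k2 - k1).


vg = (w2 - w1) / (k2 - k1)
= (1.0371e+16 - 9.1483e+15) / (4.2282e+07 - 3.8874e+07)
= 1.2227e+15 / 3.4080e+06
= 3.5877e+08 m/s

3.5877e+08


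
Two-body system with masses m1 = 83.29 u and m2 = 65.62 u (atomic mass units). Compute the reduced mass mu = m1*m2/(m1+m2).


mu = m1 * m2 / (m1 + m2)
= 83.29 * 65.62 / (83.29 + 65.62)
= 5465.4898 / 148.91
= 36.7033 u

36.7033


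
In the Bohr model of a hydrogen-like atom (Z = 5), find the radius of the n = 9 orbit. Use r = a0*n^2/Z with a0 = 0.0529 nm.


r = a0 * n^2 / Z
= 0.0529 * 9^2 / 5
= 0.0529 * 81 / 5
= 0.857 nm

0.857


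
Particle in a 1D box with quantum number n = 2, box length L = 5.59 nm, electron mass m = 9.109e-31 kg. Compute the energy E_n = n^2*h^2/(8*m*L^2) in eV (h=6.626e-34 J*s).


E = n^2 * h^2 / (8 * m * L^2)
= 2^2 * (6.626e-34)^2 / (8 * 9.109e-31 * (5.59e-9)^2)
= 4 * 4.3904e-67 / (8 * 9.109e-31 * 3.1248e-17)
= 7.7122e-21 J
= 0.0481 eV

0.0481


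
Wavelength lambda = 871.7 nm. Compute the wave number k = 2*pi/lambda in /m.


k = 2 * pi / lambda
= 6.2832 / (871.7e-9)
= 6.2832 / 8.7170e-07
= 7.2080e+06 /m

7.2080e+06


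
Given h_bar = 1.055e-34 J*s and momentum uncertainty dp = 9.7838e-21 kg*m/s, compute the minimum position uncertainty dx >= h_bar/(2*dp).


dx = h_bar / (2 * dp)
= 1.055e-34 / (2 * 9.7838e-21)
= 1.055e-34 / 1.9568e-20
= 5.3916e-15 m

5.3916e-15


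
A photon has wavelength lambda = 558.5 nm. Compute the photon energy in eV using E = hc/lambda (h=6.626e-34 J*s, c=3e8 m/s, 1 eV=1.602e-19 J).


E = hc / lambda
= (6.626e-34)(3e8) / (558.5e-9)
= 1.9878e-25 / 5.5850e-07
= 3.5592e-19 J
Converting to eV: 3.5592e-19 / 1.602e-19
= 2.2217 eV

2.2217


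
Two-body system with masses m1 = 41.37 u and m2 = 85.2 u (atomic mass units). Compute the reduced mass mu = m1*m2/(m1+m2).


mu = m1 * m2 / (m1 + m2)
= 41.37 * 85.2 / (41.37 + 85.2)
= 3524.724 / 126.57
= 27.848 u

27.848


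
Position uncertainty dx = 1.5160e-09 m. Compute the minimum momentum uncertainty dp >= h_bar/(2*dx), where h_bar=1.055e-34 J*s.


dp = h_bar / (2 * dx)
= 1.055e-34 / (2 * 1.5160e-09)
= 1.055e-34 / 3.0320e-09
= 3.4796e-26 kg*m/s

3.4796e-26


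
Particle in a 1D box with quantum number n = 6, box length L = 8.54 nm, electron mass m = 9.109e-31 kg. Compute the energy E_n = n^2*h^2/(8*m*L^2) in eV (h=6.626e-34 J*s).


E = n^2 * h^2 / (8 * m * L^2)
= 6^2 * (6.626e-34)^2 / (8 * 9.109e-31 * (8.54e-9)^2)
= 36 * 4.3904e-67 / (8 * 9.109e-31 * 7.2932e-17)
= 2.9739e-20 J
= 0.1856 eV

0.1856


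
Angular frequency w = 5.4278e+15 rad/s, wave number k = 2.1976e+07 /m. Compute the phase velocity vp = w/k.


vp = w / k
= 5.4278e+15 / 2.1976e+07
= 2.4699e+08 m/s

2.4699e+08


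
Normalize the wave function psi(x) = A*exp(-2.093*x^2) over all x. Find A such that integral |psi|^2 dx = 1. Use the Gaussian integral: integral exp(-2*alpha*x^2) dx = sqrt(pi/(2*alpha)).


integral |psi|^2 dx = A^2 * sqrt(pi/(2*alpha)) = 1
A^2 = sqrt(2*alpha/pi)
= sqrt(2 * 2.093 / pi)
= 1.154316
A = sqrt(1.154316)
= 1.0744

1.0744


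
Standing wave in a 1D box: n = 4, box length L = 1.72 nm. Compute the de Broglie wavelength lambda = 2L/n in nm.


lambda = 2L / n
= 2 * 1.72 / 4
= 3.44 / 4
= 0.86 nm

0.86


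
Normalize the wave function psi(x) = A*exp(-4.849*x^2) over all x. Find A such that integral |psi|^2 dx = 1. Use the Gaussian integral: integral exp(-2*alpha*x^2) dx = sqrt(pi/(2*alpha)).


integral |psi|^2 dx = A^2 * sqrt(pi/(2*alpha)) = 1
A^2 = sqrt(2*alpha/pi)
= sqrt(2 * 4.849 / pi)
= 1.756977
A = sqrt(1.756977)
= 1.3255

1.3255


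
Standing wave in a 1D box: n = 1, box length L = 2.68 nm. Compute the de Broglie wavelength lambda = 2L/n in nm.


lambda = 2L / n
= 2 * 2.68 / 1
= 5.36 / 1
= 5.36 nm

5.36


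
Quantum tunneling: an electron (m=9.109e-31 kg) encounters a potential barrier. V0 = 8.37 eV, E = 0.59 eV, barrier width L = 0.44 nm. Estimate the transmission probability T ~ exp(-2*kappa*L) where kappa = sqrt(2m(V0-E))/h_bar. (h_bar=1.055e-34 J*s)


V0 - E = 7.78 eV = 1.2464e-18 J
kappa = sqrt(2 * m * (V0-E)) / h_bar
= sqrt(2 * 9.109e-31 * 1.2464e-18) / 1.055e-34
= 1.4283e+10 /m
2*kappa*L = 2 * 1.4283e+10 * 0.44e-9
= 12.569
T = exp(-12.569) = 3.478095e-06

3.478095e-06


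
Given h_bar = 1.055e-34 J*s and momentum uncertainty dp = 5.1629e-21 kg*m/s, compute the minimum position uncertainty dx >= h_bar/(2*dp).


dx = h_bar / (2 * dp)
= 1.055e-34 / (2 * 5.1629e-21)
= 1.055e-34 / 1.0326e-20
= 1.0217e-14 m

1.0217e-14


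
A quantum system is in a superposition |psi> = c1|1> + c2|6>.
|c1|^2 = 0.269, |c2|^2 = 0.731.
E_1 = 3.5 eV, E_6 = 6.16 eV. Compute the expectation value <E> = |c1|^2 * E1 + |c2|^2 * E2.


<E> = |c1|^2 * E1 + |c2|^2 * E2
= 0.269 * 3.5 + 0.731 * 6.16
= 0.9415 + 4.503
= 5.4445 eV

5.4445


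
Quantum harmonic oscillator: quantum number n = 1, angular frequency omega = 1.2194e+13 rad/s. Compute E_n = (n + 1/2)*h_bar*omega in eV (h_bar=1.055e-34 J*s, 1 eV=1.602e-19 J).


E = (n + 1/2) * h_bar * omega
= (1 + 0.5) * 1.055e-34 * 1.2194e+13
= 1.5 * 1.2865e-21
= 1.9297e-21 J
= 0.012 eV

0.012


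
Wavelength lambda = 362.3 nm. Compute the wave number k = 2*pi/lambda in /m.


k = 2 * pi / lambda
= 6.2832 / (362.3e-9)
= 6.2832 / 3.6230e-07
= 1.7342e+07 /m

1.7342e+07


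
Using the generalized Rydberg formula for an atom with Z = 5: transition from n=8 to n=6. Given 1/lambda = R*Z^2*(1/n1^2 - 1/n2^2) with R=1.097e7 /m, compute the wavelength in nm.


1/lambda = R * Z^2 * (1/n1^2 - 1/n2^2)
= 1.097e7 * 5^2 * (1/6^2 - 1/8^2)
= 1.097e7 * 25 * (0.027778 - 0.015625)
= 3.3329e+06 /m
lambda = 1 / 3.3329e+06
= 300.0391 nm

300.0391


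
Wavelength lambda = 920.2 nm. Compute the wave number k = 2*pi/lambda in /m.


k = 2 * pi / lambda
= 6.2832 / (920.2e-9)
= 6.2832 / 9.2020e-07
= 6.8281e+06 /m

6.8281e+06


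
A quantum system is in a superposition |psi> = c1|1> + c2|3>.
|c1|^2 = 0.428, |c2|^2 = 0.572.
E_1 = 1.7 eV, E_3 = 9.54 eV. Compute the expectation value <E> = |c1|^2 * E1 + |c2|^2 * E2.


<E> = |c1|^2 * E1 + |c2|^2 * E2
= 0.428 * 1.7 + 0.572 * 9.54
= 0.7276 + 5.4569
= 6.1845 eV

6.1845


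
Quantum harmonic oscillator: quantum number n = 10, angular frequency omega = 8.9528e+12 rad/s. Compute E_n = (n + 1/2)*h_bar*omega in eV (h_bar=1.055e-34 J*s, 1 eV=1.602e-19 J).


E = (n + 1/2) * h_bar * omega
= (10 + 0.5) * 1.055e-34 * 8.9528e+12
= 10.5 * 9.4452e-22
= 9.9175e-21 J
= 0.0619 eV

0.0619


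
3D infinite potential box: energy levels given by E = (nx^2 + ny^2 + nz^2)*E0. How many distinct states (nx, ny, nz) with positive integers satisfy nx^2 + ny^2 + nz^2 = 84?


Enumerate all (nx, ny, nz) with nx^2 + ny^2 + nz^2 = 84:
(2,4,8)
(2,8,4)
(4,2,8)
(4,8,2)
(8,2,4)
(8,4,2)
Total degeneracy = 6

6


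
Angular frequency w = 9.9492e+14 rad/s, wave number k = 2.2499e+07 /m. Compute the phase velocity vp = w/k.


vp = w / k
= 9.9492e+14 / 2.2499e+07
= 4.4221e+07 m/s

4.4221e+07


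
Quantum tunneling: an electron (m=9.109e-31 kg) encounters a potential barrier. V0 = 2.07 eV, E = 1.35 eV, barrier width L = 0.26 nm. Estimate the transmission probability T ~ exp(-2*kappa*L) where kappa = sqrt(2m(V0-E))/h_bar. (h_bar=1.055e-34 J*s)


V0 - E = 0.72 eV = 1.1534e-19 J
kappa = sqrt(2 * m * (V0-E)) / h_bar
= sqrt(2 * 9.109e-31 * 1.1534e-19) / 1.055e-34
= 4.3451e+09 /m
2*kappa*L = 2 * 4.3451e+09 * 0.26e-9
= 2.2594
T = exp(-2.2594) = 1.044101e-01

1.044101e-01


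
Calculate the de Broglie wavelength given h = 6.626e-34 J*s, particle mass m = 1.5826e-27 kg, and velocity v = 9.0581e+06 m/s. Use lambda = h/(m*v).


lambda = h / (m * v)
= 6.626e-34 / (1.5826e-27 * 9.0581e+06)
= 6.626e-34 / 1.4335e-20
= 4.6221e-14 m

4.6221e-14


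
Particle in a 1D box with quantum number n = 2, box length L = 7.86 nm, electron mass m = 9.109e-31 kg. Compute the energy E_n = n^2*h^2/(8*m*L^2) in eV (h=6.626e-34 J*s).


E = n^2 * h^2 / (8 * m * L^2)
= 2^2 * (6.626e-34)^2 / (8 * 9.109e-31 * (7.86e-9)^2)
= 4 * 4.3904e-67 / (8 * 9.109e-31 * 6.1780e-17)
= 3.9008e-21 J
= 0.0243 eV

0.0243


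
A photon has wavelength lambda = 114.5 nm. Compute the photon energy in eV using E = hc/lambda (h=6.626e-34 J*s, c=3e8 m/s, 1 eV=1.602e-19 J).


E = hc / lambda
= (6.626e-34)(3e8) / (114.5e-9)
= 1.9878e-25 / 1.1450e-07
= 1.7361e-18 J
Converting to eV: 1.7361e-18 / 1.602e-19
= 10.8369 eV

10.8369


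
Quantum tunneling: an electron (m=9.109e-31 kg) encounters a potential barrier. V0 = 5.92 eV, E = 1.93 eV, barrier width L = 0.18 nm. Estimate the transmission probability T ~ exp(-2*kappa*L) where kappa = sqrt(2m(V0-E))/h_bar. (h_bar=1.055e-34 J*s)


V0 - E = 3.99 eV = 6.3920e-19 J
kappa = sqrt(2 * m * (V0-E)) / h_bar
= sqrt(2 * 9.109e-31 * 6.3920e-19) / 1.055e-34
= 1.0229e+10 /m
2*kappa*L = 2 * 1.0229e+10 * 0.18e-9
= 3.6823
T = exp(-3.6823) = 2.516526e-02

2.516526e-02


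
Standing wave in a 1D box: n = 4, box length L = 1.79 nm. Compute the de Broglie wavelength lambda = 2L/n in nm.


lambda = 2L / n
= 2 * 1.79 / 4
= 3.58 / 4
= 0.895 nm

0.895


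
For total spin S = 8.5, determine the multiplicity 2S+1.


Spin multiplicity = 2S + 1
= 2 * 8.5 + 1
= 17.0 + 1
= 18

18


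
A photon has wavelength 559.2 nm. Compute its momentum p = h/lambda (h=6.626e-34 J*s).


p = h / lambda
= 6.626e-34 / (559.2e-9)
= 6.626e-34 / 5.5920e-07
= 1.1849e-27 kg*m/s

1.1849e-27


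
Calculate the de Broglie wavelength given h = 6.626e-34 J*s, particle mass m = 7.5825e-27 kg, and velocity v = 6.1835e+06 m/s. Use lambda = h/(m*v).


lambda = h / (m * v)
= 6.626e-34 / (7.5825e-27 * 6.1835e+06)
= 6.626e-34 / 4.6886e-20
= 1.4132e-14 m

1.4132e-14


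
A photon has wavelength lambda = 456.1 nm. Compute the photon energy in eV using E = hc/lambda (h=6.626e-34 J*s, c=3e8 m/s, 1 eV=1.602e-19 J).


E = hc / lambda
= (6.626e-34)(3e8) / (456.1e-9)
= 1.9878e-25 / 4.5610e-07
= 4.3583e-19 J
Converting to eV: 4.3583e-19 / 1.602e-19
= 2.7205 eV

2.7205


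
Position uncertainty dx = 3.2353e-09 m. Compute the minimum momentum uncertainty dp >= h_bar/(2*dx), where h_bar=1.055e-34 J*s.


dp = h_bar / (2 * dx)
= 1.055e-34 / (2 * 3.2353e-09)
= 1.055e-34 / 6.4706e-09
= 1.6305e-26 kg*m/s

1.6305e-26


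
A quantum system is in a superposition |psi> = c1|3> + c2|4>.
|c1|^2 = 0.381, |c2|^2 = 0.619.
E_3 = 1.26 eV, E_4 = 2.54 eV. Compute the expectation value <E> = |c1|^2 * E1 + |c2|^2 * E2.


<E> = |c1|^2 * E1 + |c2|^2 * E2
= 0.381 * 1.26 + 0.619 * 2.54
= 0.4801 + 1.5723
= 2.0523 eV

2.0523


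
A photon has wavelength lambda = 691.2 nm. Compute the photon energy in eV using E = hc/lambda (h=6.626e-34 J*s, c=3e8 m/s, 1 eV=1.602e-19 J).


E = hc / lambda
= (6.626e-34)(3e8) / (691.2e-9)
= 1.9878e-25 / 6.9120e-07
= 2.8759e-19 J
Converting to eV: 2.8759e-19 / 1.602e-19
= 1.7952 eV

1.7952


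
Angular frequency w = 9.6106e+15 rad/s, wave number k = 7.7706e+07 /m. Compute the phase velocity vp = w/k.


vp = w / k
= 9.6106e+15 / 7.7706e+07
= 1.2368e+08 m/s

1.2368e+08


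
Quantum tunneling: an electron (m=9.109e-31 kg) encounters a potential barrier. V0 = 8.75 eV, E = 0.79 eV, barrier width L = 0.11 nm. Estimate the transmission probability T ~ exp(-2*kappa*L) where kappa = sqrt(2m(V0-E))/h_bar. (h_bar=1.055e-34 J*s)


V0 - E = 7.96 eV = 1.2752e-18 J
kappa = sqrt(2 * m * (V0-E)) / h_bar
= sqrt(2 * 9.109e-31 * 1.2752e-18) / 1.055e-34
= 1.4447e+10 /m
2*kappa*L = 2 * 1.4447e+10 * 0.11e-9
= 3.1784
T = exp(-3.1784) = 4.165230e-02

4.165230e-02


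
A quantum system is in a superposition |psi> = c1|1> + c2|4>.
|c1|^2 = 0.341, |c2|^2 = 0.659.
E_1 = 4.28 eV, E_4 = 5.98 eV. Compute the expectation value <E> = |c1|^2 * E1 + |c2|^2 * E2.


<E> = |c1|^2 * E1 + |c2|^2 * E2
= 0.341 * 4.28 + 0.659 * 5.98
= 1.4595 + 3.9408
= 5.4003 eV

5.4003


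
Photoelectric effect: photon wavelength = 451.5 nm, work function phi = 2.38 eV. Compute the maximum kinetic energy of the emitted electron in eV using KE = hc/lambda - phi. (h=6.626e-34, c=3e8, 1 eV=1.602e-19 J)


E_photon = hc / lambda
= (6.626e-34)(3e8) / (451.5e-9)
= 4.4027e-19 J
= 2.7482 eV
KE = E_photon - phi
= 2.7482 - 2.38
= 0.3682 eV

0.3682


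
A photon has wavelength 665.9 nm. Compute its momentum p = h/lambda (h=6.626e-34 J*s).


p = h / lambda
= 6.626e-34 / (665.9e-9)
= 6.626e-34 / 6.6590e-07
= 9.9504e-28 kg*m/s

9.9504e-28


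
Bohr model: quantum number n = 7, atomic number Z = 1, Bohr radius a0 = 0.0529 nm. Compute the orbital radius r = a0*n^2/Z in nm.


r = a0 * n^2 / Z
= 0.0529 * 7^2 / 1
= 0.0529 * 49 / 1
= 2.5921 nm

2.5921


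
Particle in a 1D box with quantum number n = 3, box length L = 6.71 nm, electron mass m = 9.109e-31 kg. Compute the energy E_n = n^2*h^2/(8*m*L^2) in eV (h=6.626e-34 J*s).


E = n^2 * h^2 / (8 * m * L^2)
= 3^2 * (6.626e-34)^2 / (8 * 9.109e-31 * (6.71e-9)^2)
= 9 * 4.3904e-67 / (8 * 9.109e-31 * 4.5024e-17)
= 1.2043e-20 J
= 0.0752 eV

0.0752


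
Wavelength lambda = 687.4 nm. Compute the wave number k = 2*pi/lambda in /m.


k = 2 * pi / lambda
= 6.2832 / (687.4e-9)
= 6.2832 / 6.8740e-07
= 9.1405e+06 /m

9.1405e+06


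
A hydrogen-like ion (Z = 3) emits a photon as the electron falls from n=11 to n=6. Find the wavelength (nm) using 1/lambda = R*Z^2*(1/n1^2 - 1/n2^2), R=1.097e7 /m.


1/lambda = R * Z^2 * (1/n1^2 - 1/n2^2)
= 1.097e7 * 3^2 * (1/6^2 - 1/11^2)
= 1.097e7 * 9 * (0.027778 - 0.008264)
= 1.9265e+06 /m
lambda = 1 / 1.9265e+06
= 519.0627 nm

519.0627


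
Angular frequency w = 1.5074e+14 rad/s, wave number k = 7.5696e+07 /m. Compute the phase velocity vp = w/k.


vp = w / k
= 1.5074e+14 / 7.5696e+07
= 1.9914e+06 m/s

1.9914e+06


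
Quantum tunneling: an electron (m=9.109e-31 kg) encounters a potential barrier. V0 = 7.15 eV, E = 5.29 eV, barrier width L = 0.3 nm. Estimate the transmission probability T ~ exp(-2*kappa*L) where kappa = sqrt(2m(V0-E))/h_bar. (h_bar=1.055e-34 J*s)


V0 - E = 1.86 eV = 2.9797e-19 J
kappa = sqrt(2 * m * (V0-E)) / h_bar
= sqrt(2 * 9.109e-31 * 2.9797e-19) / 1.055e-34
= 6.9837e+09 /m
2*kappa*L = 2 * 6.9837e+09 * 0.3e-9
= 4.1902
T = exp(-4.1902) = 1.514295e-02

1.514295e-02


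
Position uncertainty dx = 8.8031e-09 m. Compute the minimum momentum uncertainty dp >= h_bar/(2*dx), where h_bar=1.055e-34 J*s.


dp = h_bar / (2 * dx)
= 1.055e-34 / (2 * 8.8031e-09)
= 1.055e-34 / 1.7606e-08
= 5.9922e-27 kg*m/s

5.9922e-27


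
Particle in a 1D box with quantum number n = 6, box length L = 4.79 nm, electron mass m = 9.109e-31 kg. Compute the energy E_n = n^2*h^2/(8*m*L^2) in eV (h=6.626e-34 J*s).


E = n^2 * h^2 / (8 * m * L^2)
= 6^2 * (6.626e-34)^2 / (8 * 9.109e-31 * (4.79e-9)^2)
= 36 * 4.3904e-67 / (8 * 9.109e-31 * 2.2944e-17)
= 9.4531e-20 J
= 0.5901 eV

0.5901


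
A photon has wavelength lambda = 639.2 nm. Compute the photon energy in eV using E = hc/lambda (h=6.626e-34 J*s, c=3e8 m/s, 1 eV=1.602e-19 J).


E = hc / lambda
= (6.626e-34)(3e8) / (639.2e-9)
= 1.9878e-25 / 6.3920e-07
= 3.1098e-19 J
Converting to eV: 3.1098e-19 / 1.602e-19
= 1.9412 eV

1.9412


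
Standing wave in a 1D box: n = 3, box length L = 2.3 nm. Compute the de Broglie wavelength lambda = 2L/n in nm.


lambda = 2L / n
= 2 * 2.3 / 3
= 4.6 / 3
= 1.5333 nm

1.5333


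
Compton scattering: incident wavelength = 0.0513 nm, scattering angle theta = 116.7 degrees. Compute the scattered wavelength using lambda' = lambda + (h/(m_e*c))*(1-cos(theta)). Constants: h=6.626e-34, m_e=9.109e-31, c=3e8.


Compton wavelength: h/(m_e*c) = 2.4247e-12 m
d_lambda = 2.4247e-12 * (1 - cos(116.7 deg))
= 2.4247e-12 * 1.449319
= 3.5142e-12 m = 0.003514 nm
lambda' = 0.0513 + 0.003514
= 0.054814 nm

0.054814


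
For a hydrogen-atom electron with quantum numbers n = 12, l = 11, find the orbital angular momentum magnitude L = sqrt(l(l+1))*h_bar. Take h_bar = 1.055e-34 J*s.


L = sqrt(l*(l+1)) * h_bar
= sqrt(11 * 12) * 1.055e-34
= sqrt(132) * 1.055e-34
= 11.4891 * 1.055e-34
= 1.2121e-33 J*s

1.2121e-33


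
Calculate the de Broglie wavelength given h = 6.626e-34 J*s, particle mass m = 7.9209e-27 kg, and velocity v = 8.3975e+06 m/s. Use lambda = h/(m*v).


lambda = h / (m * v)
= 6.626e-34 / (7.9209e-27 * 8.3975e+06)
= 6.626e-34 / 6.6516e-20
= 9.9615e-15 m

9.9615e-15


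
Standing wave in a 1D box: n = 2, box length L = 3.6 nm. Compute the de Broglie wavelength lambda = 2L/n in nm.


lambda = 2L / n
= 2 * 3.6 / 2
= 7.2 / 2
= 3.6 nm

3.6


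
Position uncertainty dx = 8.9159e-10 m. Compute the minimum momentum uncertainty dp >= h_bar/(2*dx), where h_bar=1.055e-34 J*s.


dp = h_bar / (2 * dx)
= 1.055e-34 / (2 * 8.9159e-10)
= 1.055e-34 / 1.7832e-09
= 5.9164e-26 kg*m/s

5.9164e-26


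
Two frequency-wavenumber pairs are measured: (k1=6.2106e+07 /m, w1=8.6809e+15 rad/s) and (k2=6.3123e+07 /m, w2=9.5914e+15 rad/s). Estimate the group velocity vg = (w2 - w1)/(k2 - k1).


vg = (w2 - w1) / (k2 - k1)
= (9.5914e+15 - 8.6809e+15) / (6.3123e+07 - 6.2106e+07)
= 9.1050e+14 / 1.0170e+06
= 8.9528e+08 m/s

8.9528e+08


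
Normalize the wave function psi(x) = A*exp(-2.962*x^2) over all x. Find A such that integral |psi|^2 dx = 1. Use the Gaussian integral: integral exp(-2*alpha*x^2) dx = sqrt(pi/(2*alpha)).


integral |psi|^2 dx = A^2 * sqrt(pi/(2*alpha)) = 1
A^2 = sqrt(2*alpha/pi)
= sqrt(2 * 2.962 / pi)
= 1.373196
A = sqrt(1.373196)
= 1.1718

1.1718


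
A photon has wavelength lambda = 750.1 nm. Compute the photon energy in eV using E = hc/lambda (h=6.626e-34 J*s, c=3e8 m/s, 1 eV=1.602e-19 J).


E = hc / lambda
= (6.626e-34)(3e8) / (750.1e-9)
= 1.9878e-25 / 7.5010e-07
= 2.6500e-19 J
Converting to eV: 2.6500e-19 / 1.602e-19
= 1.6542 eV

1.6542


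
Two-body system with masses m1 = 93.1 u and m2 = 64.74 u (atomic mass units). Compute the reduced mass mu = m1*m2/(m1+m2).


mu = m1 * m2 / (m1 + m2)
= 93.1 * 64.74 / (93.1 + 64.74)
= 6027.294 / 157.84
= 38.1861 u

38.1861


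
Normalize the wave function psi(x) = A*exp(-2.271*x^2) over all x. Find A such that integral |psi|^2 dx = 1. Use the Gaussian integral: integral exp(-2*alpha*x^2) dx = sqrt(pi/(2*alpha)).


integral |psi|^2 dx = A^2 * sqrt(pi/(2*alpha)) = 1
A^2 = sqrt(2*alpha/pi)
= sqrt(2 * 2.271 / pi)
= 1.202399
A = sqrt(1.202399)
= 1.0965

1.0965


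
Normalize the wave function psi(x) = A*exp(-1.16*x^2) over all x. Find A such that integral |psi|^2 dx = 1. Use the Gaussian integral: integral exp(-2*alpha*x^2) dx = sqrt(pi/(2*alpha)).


integral |psi|^2 dx = A^2 * sqrt(pi/(2*alpha)) = 1
A^2 = sqrt(2*alpha/pi)
= sqrt(2 * 1.16 / pi)
= 0.859348
A = sqrt(0.859348)
= 0.927

0.927


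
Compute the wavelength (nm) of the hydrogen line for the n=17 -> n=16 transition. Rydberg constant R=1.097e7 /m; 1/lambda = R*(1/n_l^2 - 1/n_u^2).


1/lambda = R * (1/n_l^2 - 1/n_u^2)
= 1.097e7 * (1/16^2 - 1/17^2)
= 1.097e7 * (0.003906 - 0.00346)
= 1.097e7 * 0.000446
= 4.8931e+03 /m
lambda = 1 / 4.8931e+03 = 204370.045 nm

204370.045


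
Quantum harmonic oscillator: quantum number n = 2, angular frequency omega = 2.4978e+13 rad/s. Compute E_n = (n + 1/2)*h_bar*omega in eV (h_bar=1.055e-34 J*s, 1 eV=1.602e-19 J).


E = (n + 1/2) * h_bar * omega
= (2 + 0.5) * 1.055e-34 * 2.4978e+13
= 2.5 * 2.6352e-21
= 6.5879e-21 J
= 0.0411 eV

0.0411


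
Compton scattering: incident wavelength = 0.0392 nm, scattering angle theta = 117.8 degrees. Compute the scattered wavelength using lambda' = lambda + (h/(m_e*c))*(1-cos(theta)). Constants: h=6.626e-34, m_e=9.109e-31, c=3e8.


Compton wavelength: h/(m_e*c) = 2.4247e-12 m
d_lambda = 2.4247e-12 * (1 - cos(117.8 deg))
= 2.4247e-12 * 1.466387
= 3.5556e-12 m = 0.003556 nm
lambda' = 0.0392 + 0.003556
= 0.042756 nm

0.042756


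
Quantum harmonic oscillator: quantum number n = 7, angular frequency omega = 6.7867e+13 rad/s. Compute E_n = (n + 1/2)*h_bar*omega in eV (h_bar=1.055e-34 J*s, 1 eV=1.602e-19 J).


E = (n + 1/2) * h_bar * omega
= (7 + 0.5) * 1.055e-34 * 6.7867e+13
= 7.5 * 7.1600e-21
= 5.3700e-20 J
= 0.3352 eV

0.3352


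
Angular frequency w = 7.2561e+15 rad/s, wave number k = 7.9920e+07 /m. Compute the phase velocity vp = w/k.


vp = w / k
= 7.2561e+15 / 7.9920e+07
= 9.0792e+07 m/s

9.0792e+07


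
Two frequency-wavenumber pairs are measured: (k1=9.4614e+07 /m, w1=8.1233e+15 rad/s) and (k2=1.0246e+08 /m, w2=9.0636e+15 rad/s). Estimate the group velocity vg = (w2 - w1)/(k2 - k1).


vg = (w2 - w1) / (k2 - k1)
= (9.0636e+15 - 8.1233e+15) / (1.0246e+08 - 9.4614e+07)
= 9.4030e+14 / 7.8460e+06
= 1.1984e+08 m/s

1.1984e+08


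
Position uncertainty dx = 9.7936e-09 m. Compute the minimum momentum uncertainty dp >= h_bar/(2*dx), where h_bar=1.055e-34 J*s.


dp = h_bar / (2 * dx)
= 1.055e-34 / (2 * 9.7936e-09)
= 1.055e-34 / 1.9587e-08
= 5.3862e-27 kg*m/s

5.3862e-27


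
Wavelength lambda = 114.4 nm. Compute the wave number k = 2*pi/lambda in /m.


k = 2 * pi / lambda
= 6.2832 / (114.4e-9)
= 6.2832 / 1.1440e-07
= 5.4923e+07 /m

5.4923e+07


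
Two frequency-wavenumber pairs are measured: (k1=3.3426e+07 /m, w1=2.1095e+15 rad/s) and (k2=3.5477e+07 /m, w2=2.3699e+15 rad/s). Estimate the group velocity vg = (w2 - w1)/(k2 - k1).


vg = (w2 - w1) / (k2 - k1)
= (2.3699e+15 - 2.1095e+15) / (3.5477e+07 - 3.3426e+07)
= 2.6040e+14 / 2.0510e+06
= 1.2696e+08 m/s

1.2696e+08


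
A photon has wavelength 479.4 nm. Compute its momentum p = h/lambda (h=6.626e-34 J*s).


p = h / lambda
= 6.626e-34 / (479.4e-9)
= 6.626e-34 / 4.7940e-07
= 1.3821e-27 kg*m/s

1.3821e-27


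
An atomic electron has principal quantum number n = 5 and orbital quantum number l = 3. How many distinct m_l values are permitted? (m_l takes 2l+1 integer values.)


m_l ranges from -l to +l in integer steps
So m_l goes from -3 to +3
Count = 2l + 1 = 2*3 + 1
= 7

7


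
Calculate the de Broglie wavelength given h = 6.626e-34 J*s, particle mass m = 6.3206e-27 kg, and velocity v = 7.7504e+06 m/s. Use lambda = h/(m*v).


lambda = h / (m * v)
= 6.626e-34 / (6.3206e-27 * 7.7504e+06)
= 6.626e-34 / 4.8987e-20
= 1.3526e-14 m

1.3526e-14


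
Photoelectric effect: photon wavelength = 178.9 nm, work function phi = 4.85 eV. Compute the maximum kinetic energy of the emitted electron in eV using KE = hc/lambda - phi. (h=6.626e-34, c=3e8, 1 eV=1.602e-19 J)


E_photon = hc / lambda
= (6.626e-34)(3e8) / (178.9e-9)
= 1.1111e-18 J
= 6.9359 eV
KE = E_photon - phi
= 6.9359 - 4.85
= 2.0859 eV

2.0859


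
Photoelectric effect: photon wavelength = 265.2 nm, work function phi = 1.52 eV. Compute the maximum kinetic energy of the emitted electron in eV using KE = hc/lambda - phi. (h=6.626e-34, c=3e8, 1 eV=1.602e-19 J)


E_photon = hc / lambda
= (6.626e-34)(3e8) / (265.2e-9)
= 7.4955e-19 J
= 4.6788 eV
KE = E_photon - phi
= 4.6788 - 1.52
= 3.1588 eV

3.1588


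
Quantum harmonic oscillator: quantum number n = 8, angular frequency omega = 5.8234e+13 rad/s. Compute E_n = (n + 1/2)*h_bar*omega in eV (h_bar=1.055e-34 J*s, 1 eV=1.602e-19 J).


E = (n + 1/2) * h_bar * omega
= (8 + 0.5) * 1.055e-34 * 5.8234e+13
= 8.5 * 6.1437e-21
= 5.2221e-20 J
= 0.326 eV

0.326


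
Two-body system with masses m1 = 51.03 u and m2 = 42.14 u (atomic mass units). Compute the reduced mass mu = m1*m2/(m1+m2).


mu = m1 * m2 / (m1 + m2)
= 51.03 * 42.14 / (51.03 + 42.14)
= 2150.4042 / 93.17
= 23.0804 u

23.0804


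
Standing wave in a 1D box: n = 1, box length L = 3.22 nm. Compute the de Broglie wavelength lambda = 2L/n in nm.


lambda = 2L / n
= 2 * 3.22 / 1
= 6.44 / 1
= 6.44 nm

6.44


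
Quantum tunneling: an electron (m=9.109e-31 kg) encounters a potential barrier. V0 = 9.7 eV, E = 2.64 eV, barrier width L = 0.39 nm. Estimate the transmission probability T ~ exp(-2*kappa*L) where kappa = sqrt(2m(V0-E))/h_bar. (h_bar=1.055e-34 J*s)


V0 - E = 7.06 eV = 1.1310e-18 J
kappa = sqrt(2 * m * (V0-E)) / h_bar
= sqrt(2 * 9.109e-31 * 1.1310e-18) / 1.055e-34
= 1.3606e+10 /m
2*kappa*L = 2 * 1.3606e+10 * 0.39e-9
= 10.6127
T = exp(-10.6127) = 2.460145e-05

2.460145e-05


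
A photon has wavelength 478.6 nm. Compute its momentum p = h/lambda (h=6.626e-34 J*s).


p = h / lambda
= 6.626e-34 / (478.6e-9)
= 6.626e-34 / 4.7860e-07
= 1.3845e-27 kg*m/s

1.3845e-27


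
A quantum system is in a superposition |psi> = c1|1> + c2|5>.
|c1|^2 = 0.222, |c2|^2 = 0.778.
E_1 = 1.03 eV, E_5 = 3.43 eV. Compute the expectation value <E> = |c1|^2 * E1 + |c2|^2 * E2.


<E> = |c1|^2 * E1 + |c2|^2 * E2
= 0.222 * 1.03 + 0.778 * 3.43
= 0.2287 + 2.6685
= 2.8972 eV

2.8972


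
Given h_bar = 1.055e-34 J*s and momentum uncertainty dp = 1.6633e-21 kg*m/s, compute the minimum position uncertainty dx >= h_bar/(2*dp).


dx = h_bar / (2 * dp)
= 1.055e-34 / (2 * 1.6633e-21)
= 1.055e-34 / 3.3266e-21
= 3.1714e-14 m

3.1714e-14


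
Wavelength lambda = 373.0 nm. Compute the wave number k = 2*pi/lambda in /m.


k = 2 * pi / lambda
= 6.2832 / (373.0e-9)
= 6.2832 / 3.7300e-07
= 1.6845e+07 /m

1.6845e+07


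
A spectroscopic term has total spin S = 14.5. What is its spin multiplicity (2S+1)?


Spin multiplicity = 2S + 1
= 2 * 14.5 + 1
= 29.0 + 1
= 30

30


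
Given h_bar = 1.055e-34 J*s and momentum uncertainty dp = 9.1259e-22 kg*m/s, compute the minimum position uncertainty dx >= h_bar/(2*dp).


dx = h_bar / (2 * dp)
= 1.055e-34 / (2 * 9.1259e-22)
= 1.055e-34 / 1.8252e-21
= 5.7803e-14 m

5.7803e-14


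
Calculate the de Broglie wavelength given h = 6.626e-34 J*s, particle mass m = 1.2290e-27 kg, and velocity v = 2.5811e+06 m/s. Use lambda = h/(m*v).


lambda = h / (m * v)
= 6.626e-34 / (1.2290e-27 * 2.5811e+06)
= 6.626e-34 / 3.1722e-21
= 2.0888e-13 m

2.0888e-13


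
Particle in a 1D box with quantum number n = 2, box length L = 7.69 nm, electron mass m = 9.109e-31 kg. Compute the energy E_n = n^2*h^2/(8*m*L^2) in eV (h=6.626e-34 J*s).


E = n^2 * h^2 / (8 * m * L^2)
= 2^2 * (6.626e-34)^2 / (8 * 9.109e-31 * (7.69e-9)^2)
= 4 * 4.3904e-67 / (8 * 9.109e-31 * 5.9136e-17)
= 4.0752e-21 J
= 0.0254 eV

0.0254


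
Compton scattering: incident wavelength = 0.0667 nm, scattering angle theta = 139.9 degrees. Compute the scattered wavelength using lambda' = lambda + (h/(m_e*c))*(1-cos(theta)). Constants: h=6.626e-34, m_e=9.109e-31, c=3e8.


Compton wavelength: h/(m_e*c) = 2.4247e-12 m
d_lambda = 2.4247e-12 * (1 - cos(139.9 deg))
= 2.4247e-12 * 1.764921
= 4.2794e-12 m = 0.004279 nm
lambda' = 0.0667 + 0.004279
= 0.070979 nm

0.070979
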